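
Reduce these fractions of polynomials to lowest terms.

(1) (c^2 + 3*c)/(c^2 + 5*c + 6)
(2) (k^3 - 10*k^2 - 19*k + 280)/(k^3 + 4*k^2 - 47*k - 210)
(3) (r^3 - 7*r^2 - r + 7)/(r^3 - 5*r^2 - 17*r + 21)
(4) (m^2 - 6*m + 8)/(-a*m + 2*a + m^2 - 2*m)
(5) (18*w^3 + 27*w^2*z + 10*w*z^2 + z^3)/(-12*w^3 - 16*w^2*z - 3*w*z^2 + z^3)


(1) = c/(c + 2)
(2) = (k - 8)/(k + 6)
(3) = (r + 1)/(r + 3)
(4) = (4 - m)/(a - m)
(5) = (18*w^2 + 9*w*z + z^2)/(-12*w^2 - 4*w*z + z^2)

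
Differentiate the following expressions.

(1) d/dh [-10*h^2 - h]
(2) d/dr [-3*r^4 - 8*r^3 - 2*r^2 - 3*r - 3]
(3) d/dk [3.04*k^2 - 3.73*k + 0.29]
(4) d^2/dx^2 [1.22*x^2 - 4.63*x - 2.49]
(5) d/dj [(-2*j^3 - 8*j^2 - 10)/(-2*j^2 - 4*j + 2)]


(1) = -20*h - 1
(2) = -12*r^3 - 24*r^2 - 4*r - 3
(3) = 6.08*k - 3.73
(4) = 2.44000000000000
(5) = (j^4 + 4*j^3 + 5*j^2 - 18*j - 10)/(j^4 + 4*j^3 + 2*j^2 - 4*j + 1)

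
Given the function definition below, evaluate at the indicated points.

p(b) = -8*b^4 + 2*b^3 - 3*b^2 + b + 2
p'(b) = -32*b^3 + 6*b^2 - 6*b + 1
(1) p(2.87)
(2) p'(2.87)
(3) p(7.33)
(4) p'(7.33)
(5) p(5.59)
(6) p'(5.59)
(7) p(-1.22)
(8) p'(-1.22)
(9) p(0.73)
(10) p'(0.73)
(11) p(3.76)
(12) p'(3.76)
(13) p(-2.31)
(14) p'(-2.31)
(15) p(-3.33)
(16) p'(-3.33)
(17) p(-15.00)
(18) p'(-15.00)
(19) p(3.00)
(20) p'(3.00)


(1) = -515.33
(2) = -723.28
(3) = -22458.55
(4) = -12323.26
(5) = -7548.35
(6) = -5434.71
(7) = -25.04
(8) = 75.36
(9) = -0.36
(10) = -12.63
(11) = -1529.31
(12) = -1637.77
(13) = -268.76
(14) = 441.32
(15) = -1092.16
(16) = 1269.15
(17) = -412438.00
(18) = 109441.00
(19) = -616.00
(20) = -827.00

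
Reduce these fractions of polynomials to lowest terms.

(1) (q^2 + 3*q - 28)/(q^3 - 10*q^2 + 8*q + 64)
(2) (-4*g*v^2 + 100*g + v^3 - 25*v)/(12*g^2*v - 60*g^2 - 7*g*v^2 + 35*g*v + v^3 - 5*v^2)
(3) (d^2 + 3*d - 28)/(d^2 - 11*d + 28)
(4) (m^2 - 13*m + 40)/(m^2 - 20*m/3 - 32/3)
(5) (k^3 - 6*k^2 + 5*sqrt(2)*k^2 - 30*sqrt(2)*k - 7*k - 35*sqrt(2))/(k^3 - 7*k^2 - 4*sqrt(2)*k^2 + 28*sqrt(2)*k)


(1) = (q + 7)/(q^2 - 6*q - 16)
(2) = (v + 5)/(-3*g + v)
(3) = (d + 7)/(d - 7)
(4) = (3*m - 15)/(3*m + 4)
(5) = (k^2 + k*(1 + 5*sqrt(2)) + 5*sqrt(2))/(k^2 - 4*sqrt(2)*k)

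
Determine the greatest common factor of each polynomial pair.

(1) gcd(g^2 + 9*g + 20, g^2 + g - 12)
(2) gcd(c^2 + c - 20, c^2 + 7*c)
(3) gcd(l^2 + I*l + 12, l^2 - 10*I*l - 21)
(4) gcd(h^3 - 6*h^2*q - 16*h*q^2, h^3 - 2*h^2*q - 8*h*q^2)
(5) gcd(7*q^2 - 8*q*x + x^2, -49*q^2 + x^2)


(1) = g + 4
(2) = gcd((c - 4)*(c + 5), c*(c + 7)) = 1
(3) = l - 3*I
(4) = h^2 + 2*h*q
(5) = gcd((-7*q + x)*(-q + x), (-7*q + x)*(7*q + x)) = -7*q + x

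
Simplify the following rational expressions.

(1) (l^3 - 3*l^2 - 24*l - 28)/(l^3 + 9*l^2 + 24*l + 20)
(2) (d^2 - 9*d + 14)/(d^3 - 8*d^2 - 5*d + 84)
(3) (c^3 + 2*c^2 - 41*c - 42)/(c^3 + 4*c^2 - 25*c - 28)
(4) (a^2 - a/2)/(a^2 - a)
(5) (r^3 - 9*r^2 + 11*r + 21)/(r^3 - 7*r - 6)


(1) = (l - 7)/(l + 5)
(2) = (d - 2)/(d^2 - d - 12)
(3) = (c - 6)/(c - 4)
(4) = (2*a - 1)/(2*a - 2)
(5) = (r - 7)/(r + 2)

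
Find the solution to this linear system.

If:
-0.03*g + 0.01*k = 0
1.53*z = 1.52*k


Then:
g = 0.335526315789474*z
k = 1.00657894736842*z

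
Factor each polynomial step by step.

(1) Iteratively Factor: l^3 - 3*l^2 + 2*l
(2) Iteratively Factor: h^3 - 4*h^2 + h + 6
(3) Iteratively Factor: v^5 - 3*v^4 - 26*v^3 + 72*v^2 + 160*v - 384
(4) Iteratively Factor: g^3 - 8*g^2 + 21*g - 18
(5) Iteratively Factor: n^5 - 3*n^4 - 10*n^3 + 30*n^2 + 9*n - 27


(1) = (l - 2)*(l^2 - l) = l*(l - 2)*(l - 1)
(2) = (h - 2)*(h^2 - 2*h - 3) = (h - 2)*(h + 1)*(h - 3)
(3) = (v + 4)*(v^4 - 7*v^3 + 2*v^2 + 64*v - 96) = (v - 4)*(v + 4)*(v^3 - 3*v^2 - 10*v + 24) = (v - 4)^2*(v + 4)*(v^2 + v - 6) = (v - 4)^2*(v + 3)*(v + 4)*(v - 2)
(4) = (g - 2)*(g^2 - 6*g + 9) = (g - 3)*(g - 2)*(g - 3)
(5) = (n - 3)*(n^4 - 10*n^2 + 9) = (n - 3)*(n + 1)*(n^3 - n^2 - 9*n + 9) = (n - 3)*(n + 1)*(n + 3)*(n^2 - 4*n + 3) = (n - 3)^2*(n + 1)*(n + 3)*(n - 1)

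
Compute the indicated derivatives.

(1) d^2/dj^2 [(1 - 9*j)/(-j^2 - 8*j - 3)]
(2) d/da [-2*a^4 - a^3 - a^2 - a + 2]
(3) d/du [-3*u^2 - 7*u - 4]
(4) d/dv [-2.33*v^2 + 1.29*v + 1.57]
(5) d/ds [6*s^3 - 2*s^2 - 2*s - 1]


(1) = 2*(4*(j + 4)^2*(9*j - 1) - (27*j + 71)*(j^2 + 8*j + 3))/(j^2 + 8*j + 3)^3
(2) = -8*a^3 - 3*a^2 - 2*a - 1
(3) = -6*u - 7
(4) = 1.29 - 4.66*v
(5) = 18*s^2 - 4*s - 2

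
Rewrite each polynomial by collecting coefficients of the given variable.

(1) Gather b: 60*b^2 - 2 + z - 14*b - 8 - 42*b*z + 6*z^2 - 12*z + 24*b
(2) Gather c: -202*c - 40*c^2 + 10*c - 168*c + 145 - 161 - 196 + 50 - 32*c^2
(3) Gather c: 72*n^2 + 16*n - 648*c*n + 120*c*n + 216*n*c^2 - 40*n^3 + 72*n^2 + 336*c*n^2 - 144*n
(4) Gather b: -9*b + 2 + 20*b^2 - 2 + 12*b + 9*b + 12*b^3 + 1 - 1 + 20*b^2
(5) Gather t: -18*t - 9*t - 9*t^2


(1) = 60*b^2 + b*(10 - 42*z) + 6*z^2 - 11*z - 10
(2) = -72*c^2 - 360*c - 162
(3) = 216*c^2*n + c*(336*n^2 - 528*n) - 40*n^3 + 144*n^2 - 128*n
(4) = 12*b^3 + 40*b^2 + 12*b
(5) = -9*t^2 - 27*t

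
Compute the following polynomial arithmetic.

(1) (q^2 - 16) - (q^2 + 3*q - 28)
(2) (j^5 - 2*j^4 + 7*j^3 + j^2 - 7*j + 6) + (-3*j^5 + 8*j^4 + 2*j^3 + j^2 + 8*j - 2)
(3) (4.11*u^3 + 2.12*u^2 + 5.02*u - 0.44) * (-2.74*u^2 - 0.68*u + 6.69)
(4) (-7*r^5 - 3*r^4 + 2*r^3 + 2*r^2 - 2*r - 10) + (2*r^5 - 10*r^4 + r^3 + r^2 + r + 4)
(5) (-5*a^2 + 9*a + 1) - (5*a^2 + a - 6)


(1) = 12 - 3*q
(2) = -2*j^5 + 6*j^4 + 9*j^3 + 2*j^2 + j + 4
(3) = -11.2614*u^5 - 8.6036*u^4 + 12.2995*u^3 + 11.9748*u^2 + 33.883*u - 2.9436
(4) = -5*r^5 - 13*r^4 + 3*r^3 + 3*r^2 - r - 6
(5) = -10*a^2 + 8*a + 7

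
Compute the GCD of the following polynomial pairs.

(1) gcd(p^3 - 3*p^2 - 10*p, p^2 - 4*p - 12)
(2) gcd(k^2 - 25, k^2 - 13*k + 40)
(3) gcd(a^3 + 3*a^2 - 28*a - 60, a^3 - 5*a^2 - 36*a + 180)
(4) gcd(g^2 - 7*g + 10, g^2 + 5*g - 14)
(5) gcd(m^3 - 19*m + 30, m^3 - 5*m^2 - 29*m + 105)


(1) = gcd(p*(p - 5)*(p + 2), (p - 6)*(p + 2)) = p + 2
(2) = k - 5
(3) = a^2 + a - 30
(4) = g - 2
(5) = m^2 + 2*m - 15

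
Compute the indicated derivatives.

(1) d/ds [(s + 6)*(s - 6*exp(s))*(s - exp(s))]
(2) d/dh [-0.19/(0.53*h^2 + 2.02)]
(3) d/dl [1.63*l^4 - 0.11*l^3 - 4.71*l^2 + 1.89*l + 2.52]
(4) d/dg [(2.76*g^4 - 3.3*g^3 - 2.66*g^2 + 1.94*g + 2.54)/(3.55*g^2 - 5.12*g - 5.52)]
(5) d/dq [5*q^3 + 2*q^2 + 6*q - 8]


(1) = (1 - exp(s))*(s + 6)*(s - 6*exp(s)) - (s + 6)*(s - exp(s))*(6*exp(s) - 1) + (s - 6*exp(s))*(s - exp(s))
(2) = 0.2014*h/(0.53*h^2 + 2.02)^2
(3) = 6.52*l^3 - 0.33*l^2 - 9.42*l + 1.89
(4) = (19.596*g^5 - 54.1086*g^4 - 27.1488*g^3 + 61.3802*g^2 + 11.3324*g + 2.296)/(12.6025*g^4 - 36.352*g^3 - 12.9776*g^2 + 56.5248*g + 30.4704)
(5) = 15*q^2 + 4*q + 6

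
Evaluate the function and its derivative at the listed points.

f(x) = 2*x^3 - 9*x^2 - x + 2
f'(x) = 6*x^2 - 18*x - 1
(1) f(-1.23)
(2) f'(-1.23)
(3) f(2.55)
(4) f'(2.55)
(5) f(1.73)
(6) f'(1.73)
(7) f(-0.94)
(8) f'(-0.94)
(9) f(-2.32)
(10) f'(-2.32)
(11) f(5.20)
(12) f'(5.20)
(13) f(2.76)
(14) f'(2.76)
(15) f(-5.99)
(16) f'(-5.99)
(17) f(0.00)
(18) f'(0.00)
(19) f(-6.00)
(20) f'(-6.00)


(1) = -14.11
(2) = 30.22
(3) = -25.91
(4) = -7.88
(5) = -16.31
(6) = -14.18
(7) = -6.67
(8) = 21.22
(9) = -69.10
(10) = 73.05
(11) = 34.66
(12) = 67.64
(13) = -27.27
(14) = -4.97
(15) = -744.77
(16) = 322.10
(17) = 2.00
(18) = -1.00
(19) = -748.00
(20) = 323.00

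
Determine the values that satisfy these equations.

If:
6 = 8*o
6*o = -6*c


Then:
c = -3/4
o = 3/4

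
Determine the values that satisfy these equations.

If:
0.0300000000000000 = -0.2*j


Then:
j = -0.15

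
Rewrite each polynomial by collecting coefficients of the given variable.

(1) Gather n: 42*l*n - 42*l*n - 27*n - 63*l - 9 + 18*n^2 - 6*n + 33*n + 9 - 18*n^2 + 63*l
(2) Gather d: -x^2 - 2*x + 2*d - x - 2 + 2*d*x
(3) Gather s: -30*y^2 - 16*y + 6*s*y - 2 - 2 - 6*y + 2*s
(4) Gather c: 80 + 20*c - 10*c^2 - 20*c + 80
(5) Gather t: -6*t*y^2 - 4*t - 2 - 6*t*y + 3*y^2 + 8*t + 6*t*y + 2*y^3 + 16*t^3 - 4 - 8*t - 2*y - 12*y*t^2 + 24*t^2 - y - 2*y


(1) = 0
(2) = d*(2*x + 2) - x^2 - 3*x - 2
(3) = s*(6*y + 2) - 30*y^2 - 22*y - 4
(4) = 160 - 10*c^2
(5) = 16*t^3 + t^2*(24 - 12*y) + t*(-6*y^2 - 4) + 2*y^3 + 3*y^2 - 5*y - 6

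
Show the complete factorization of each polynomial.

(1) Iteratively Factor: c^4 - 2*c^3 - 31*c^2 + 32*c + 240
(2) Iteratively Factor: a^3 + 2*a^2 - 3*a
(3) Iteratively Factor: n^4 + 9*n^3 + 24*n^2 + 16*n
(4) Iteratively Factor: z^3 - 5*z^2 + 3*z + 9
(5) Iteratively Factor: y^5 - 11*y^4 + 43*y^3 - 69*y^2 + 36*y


(1) = (c + 4)*(c^3 - 6*c^2 - 7*c + 60) = (c - 5)*(c + 4)*(c^2 - c - 12) = (c - 5)*(c - 4)*(c + 4)*(c + 3)
(2) = (a + 3)*(a^2 - a) = a*(a + 3)*(a - 1)
(3) = (n + 4)*(n^3 + 5*n^2 + 4*n) = n*(n + 4)*(n^2 + 5*n + 4) = n*(n + 4)^2*(n + 1)
(4) = (z - 3)*(z^2 - 2*z - 3) = (z - 3)*(z + 1)*(z - 3)
(5) = (y - 4)*(y^4 - 7*y^3 + 15*y^2 - 9*y) = (y - 4)*(y - 3)*(y^3 - 4*y^2 + 3*y) = (y - 4)*(y - 3)^2*(y^2 - y) = (y - 4)*(y - 3)^2*(y - 1)*(y)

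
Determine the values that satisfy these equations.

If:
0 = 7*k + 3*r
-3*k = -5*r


Then:
k = 0
r = 0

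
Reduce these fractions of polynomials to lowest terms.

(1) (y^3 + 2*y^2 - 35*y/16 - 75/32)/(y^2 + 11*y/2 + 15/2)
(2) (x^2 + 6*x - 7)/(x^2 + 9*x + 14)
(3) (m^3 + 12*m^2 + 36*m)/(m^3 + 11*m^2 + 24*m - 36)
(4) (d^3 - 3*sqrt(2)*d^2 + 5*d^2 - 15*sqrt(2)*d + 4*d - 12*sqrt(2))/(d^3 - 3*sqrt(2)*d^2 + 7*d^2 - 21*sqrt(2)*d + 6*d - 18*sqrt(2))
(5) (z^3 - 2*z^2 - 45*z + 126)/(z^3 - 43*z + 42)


(1) = (16*y^2 - 8*y - 15)/(16*y + 48)
(2) = (x - 1)/(x + 2)
(3) = m/(m - 1)
(4) = (d + 4)/(d + 6)
(5) = (z - 3)/(z - 1)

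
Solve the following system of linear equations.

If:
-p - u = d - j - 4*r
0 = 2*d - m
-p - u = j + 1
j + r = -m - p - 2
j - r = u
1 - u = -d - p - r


Then:
d = -15/31
j = -11/31
m = -30/31
p = -15/31
r = -6/31
u = -5/31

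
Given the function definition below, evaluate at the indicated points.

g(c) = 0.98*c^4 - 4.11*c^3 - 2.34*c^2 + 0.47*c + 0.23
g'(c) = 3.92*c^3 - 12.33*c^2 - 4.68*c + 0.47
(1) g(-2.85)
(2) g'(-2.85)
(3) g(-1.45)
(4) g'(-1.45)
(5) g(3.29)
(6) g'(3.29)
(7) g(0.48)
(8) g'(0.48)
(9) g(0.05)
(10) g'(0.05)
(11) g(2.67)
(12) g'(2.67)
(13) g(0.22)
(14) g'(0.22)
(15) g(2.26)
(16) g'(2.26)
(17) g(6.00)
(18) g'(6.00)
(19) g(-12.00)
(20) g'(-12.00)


(1) = 139.68
(2) = -177.09
(3) = 11.49
(4) = -30.62
(5) = -55.10
(6) = -8.79
(7) = -0.49
(8) = -4.18
(9) = 0.25
(10) = 0.21
(11) = -43.62
(12) = -25.31
(13) = 0.18
(14) = -1.11
(15) = -32.54
(16) = -27.83
(17) = 301.13
(18) = 375.23
(19) = 27080.99
(20) = -8492.65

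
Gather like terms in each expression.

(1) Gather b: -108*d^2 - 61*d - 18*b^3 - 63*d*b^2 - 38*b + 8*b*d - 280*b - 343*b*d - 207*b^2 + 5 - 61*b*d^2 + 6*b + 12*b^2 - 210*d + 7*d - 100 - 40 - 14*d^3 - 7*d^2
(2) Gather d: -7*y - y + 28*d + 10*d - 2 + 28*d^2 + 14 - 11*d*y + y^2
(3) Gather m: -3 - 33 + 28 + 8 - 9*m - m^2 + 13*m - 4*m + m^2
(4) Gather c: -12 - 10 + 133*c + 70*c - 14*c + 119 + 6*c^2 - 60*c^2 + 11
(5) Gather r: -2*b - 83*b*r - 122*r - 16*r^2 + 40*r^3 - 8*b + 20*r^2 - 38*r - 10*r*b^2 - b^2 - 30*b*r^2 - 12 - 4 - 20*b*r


(1) = -18*b^3 + b^2*(-63*d - 195) + b*(-61*d^2 - 335*d - 312) - 14*d^3 - 115*d^2 - 264*d - 135
(2) = 28*d^2 + d*(38 - 11*y) + y^2 - 8*y + 12
(3) = 0
(4) = -54*c^2 + 189*c + 108
(5) = -b^2 - 10*b + 40*r^3 + r^2*(4 - 30*b) + r*(-10*b^2 - 103*b - 160) - 16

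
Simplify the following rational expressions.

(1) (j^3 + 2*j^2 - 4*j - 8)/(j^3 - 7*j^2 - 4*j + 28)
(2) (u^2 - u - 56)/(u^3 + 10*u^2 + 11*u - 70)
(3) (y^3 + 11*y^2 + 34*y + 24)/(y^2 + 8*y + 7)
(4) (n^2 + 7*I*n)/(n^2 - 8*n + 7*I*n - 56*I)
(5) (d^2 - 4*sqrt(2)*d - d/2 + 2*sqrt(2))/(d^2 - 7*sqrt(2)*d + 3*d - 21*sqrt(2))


(1) = (j + 2)/(j - 7)
(2) = (u - 8)/(u^2 + 3*u - 10)
(3) = (y^2 + 10*y + 24)/(y + 7)
(4) = n/(n - 8)
(5) = (2*d^2 + d*(-8*sqrt(2) - 1) + 4*sqrt(2))/(2*d^2 + d*(6 - 14*sqrt(2)) - 42*sqrt(2))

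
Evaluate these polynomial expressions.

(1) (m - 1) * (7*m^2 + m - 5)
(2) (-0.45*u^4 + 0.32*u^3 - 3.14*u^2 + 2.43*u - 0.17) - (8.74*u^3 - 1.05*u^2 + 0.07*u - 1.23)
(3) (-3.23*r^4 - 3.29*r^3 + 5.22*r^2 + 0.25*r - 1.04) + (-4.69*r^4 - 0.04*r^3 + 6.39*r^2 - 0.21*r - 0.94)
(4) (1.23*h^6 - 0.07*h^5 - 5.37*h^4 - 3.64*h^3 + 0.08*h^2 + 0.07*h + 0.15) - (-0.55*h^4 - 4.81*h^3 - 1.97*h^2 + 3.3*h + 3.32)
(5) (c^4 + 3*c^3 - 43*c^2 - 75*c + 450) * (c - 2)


(1) = 7*m^3 - 6*m^2 - 6*m + 5
(2) = -0.45*u^4 - 8.42*u^3 - 2.09*u^2 + 2.36*u + 1.06
(3) = -7.92*r^4 - 3.33*r^3 + 11.61*r^2 + 0.04*r - 1.98
(4) = 1.23*h^6 - 0.07*h^5 - 4.82*h^4 + 1.17*h^3 + 2.05*h^2 - 3.23*h - 3.17
(5) = c^5 + c^4 - 49*c^3 + 11*c^2 + 600*c - 900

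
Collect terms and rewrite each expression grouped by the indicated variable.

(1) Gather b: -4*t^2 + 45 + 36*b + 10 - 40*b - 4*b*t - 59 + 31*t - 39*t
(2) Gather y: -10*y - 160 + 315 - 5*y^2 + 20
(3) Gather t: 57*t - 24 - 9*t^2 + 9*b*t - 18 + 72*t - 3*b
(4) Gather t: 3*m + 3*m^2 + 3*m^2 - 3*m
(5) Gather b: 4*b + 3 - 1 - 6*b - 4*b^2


(1) = b*(-4*t - 4) - 4*t^2 - 8*t - 4
(2) = -5*y^2 - 10*y + 175
(3) = -3*b - 9*t^2 + t*(9*b + 129) - 42
(4) = 6*m^2
(5) = -4*b^2 - 2*b + 2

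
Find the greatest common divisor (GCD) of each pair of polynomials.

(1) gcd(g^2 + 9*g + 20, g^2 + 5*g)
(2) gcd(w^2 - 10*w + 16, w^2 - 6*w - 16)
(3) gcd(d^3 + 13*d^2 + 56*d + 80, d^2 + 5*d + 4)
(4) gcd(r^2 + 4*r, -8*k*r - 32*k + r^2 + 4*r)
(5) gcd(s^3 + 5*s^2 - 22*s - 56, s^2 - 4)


(1) = g + 5
(2) = w - 8
(3) = d + 4
(4) = r + 4
(5) = gcd((s - 4)*(s + 2)*(s + 7), (s - 2)*(s + 2)) = s + 2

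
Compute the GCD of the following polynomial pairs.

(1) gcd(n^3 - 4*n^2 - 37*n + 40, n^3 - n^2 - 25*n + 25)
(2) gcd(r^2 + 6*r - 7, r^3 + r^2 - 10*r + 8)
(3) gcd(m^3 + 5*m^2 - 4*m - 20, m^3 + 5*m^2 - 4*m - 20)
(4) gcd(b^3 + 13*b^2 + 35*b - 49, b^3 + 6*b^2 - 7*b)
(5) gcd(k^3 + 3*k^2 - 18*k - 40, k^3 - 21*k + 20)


(1) = gcd((n - 8)*(n - 1)*(n + 5), (n - 5)*(n - 1)*(n + 5)) = n^2 + 4*n - 5
(2) = r - 1
(3) = m^3 + 5*m^2 - 4*m - 20
(4) = gcd((b - 1)*(b + 7)^2, b*(b - 1)*(b + 7)) = b^2 + 6*b - 7
(5) = k^2 + k - 20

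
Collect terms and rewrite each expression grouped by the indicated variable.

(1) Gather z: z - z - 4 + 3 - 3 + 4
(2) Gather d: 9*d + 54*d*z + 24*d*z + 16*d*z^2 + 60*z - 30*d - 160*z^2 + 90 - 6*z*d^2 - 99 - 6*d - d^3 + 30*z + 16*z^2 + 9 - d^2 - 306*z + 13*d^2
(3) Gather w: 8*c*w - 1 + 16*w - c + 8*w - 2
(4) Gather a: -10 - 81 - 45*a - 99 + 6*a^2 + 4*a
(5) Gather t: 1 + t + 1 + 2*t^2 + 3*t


(1) = 0
(2) = -d^3 + d^2*(12 - 6*z) + d*(16*z^2 + 78*z - 27) - 144*z^2 - 216*z
(3) = -c + w*(8*c + 24) - 3
(4) = 6*a^2 - 41*a - 190
(5) = 2*t^2 + 4*t + 2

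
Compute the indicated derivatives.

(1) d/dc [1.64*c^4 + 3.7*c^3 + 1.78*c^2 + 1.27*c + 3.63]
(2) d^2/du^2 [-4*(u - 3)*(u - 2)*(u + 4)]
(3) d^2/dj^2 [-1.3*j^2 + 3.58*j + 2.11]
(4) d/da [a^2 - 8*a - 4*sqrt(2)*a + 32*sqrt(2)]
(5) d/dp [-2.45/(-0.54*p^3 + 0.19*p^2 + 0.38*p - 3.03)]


(1) = 6.56*c^3 + 11.1*c^2 + 3.56*c + 1.27
(2) = 8 - 24*u
(3) = -2.60000000000000
(4) = 2*a - 8 - 4*sqrt(2)
(5) = (-3.969*p^2 + 0.931*p + 0.931)/(0.54*p^3 - 0.19*p^2 - 0.38*p + 3.03)^2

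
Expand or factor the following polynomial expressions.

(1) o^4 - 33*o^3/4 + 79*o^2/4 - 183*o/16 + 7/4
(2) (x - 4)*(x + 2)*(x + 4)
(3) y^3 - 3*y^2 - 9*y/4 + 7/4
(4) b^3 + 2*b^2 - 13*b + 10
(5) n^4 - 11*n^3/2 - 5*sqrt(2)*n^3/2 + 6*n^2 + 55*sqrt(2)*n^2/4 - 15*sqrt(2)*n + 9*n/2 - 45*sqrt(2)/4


(1) = (o - 4)*(o - 7/2)*(o - 1/2)*(o - 1/4)
(2) = x^3 + 2*x^2 - 16*x - 32
(3) = (y - 7/2)*(y - 1/2)*(y + 1)
(4) = (b - 2)*(b - 1)*(b + 5)
(5) = (n - 3)^2*(n + 1/2)*(n - 5*sqrt(2)/2)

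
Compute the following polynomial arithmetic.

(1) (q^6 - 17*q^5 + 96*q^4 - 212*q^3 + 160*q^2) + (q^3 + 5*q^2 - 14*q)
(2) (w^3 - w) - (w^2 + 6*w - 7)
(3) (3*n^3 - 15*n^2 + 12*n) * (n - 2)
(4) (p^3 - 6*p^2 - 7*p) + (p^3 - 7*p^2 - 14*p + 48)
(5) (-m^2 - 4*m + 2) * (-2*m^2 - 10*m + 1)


(1) = q^6 - 17*q^5 + 96*q^4 - 211*q^3 + 165*q^2 - 14*q
(2) = w^3 - w^2 - 7*w + 7
(3) = 3*n^4 - 21*n^3 + 42*n^2 - 24*n
(4) = 2*p^3 - 13*p^2 - 21*p + 48
(5) = 2*m^4 + 18*m^3 + 35*m^2 - 24*m + 2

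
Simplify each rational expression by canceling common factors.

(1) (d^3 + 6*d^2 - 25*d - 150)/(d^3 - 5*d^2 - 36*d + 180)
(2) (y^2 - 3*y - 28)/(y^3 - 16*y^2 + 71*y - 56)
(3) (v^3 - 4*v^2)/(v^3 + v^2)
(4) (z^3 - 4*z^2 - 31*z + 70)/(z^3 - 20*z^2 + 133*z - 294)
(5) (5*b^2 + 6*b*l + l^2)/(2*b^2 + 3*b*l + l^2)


(1) = (d + 5)/(d - 6)
(2) = (y + 4)/(y^2 - 9*y + 8)
(3) = (v - 4)/(v + 1)
(4) = (z^2 + 3*z - 10)/(z^2 - 13*z + 42)
(5) = (5*b + l)/(2*b + l)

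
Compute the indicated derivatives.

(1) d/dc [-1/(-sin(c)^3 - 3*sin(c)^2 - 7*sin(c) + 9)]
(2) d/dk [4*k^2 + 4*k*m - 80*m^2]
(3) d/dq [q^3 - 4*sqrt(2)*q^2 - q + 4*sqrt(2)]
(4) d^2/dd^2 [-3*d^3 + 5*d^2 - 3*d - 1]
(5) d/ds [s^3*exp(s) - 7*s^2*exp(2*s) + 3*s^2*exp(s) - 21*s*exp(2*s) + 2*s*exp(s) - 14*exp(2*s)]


(1) = (-6*sin(c) + 3*cos(c)^2 - 10)*cos(c)/(sin(c)^3 + 3*sin(c)^2 + 7*sin(c) - 9)^2
(2) = 8*k + 4*m
(3) = 3*q^2 - 8*sqrt(2)*q - 1
(4) = 10 - 18*d
(5) = (s^3 - 14*s^2*exp(s) + 6*s^2 - 56*s*exp(s) + 8*s - 49*exp(s) + 2)*exp(s)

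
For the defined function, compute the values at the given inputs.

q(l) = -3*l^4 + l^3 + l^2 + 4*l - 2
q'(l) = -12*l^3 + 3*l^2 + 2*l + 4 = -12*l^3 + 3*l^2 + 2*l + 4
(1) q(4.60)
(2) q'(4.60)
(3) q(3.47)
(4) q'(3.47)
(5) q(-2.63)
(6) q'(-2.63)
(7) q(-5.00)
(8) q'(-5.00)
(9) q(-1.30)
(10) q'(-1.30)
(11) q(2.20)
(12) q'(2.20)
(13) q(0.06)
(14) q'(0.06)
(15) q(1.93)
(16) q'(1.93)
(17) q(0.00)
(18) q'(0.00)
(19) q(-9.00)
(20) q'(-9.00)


(1) = -1208.34
(2) = -1091.35
(3) = -369.25
(4) = -454.32
(5) = -167.33
(6) = 237.79
(7) = -1997.00
(8) = 1569.00
(9) = -16.28
(10) = 32.83
(11) = -47.99
(12) = -104.86
(13) = -1.76
(14) = 4.13
(15) = -24.99
(16) = -67.23
(17) = -2.00
(18) = 4.00
(19) = -20369.00
(20) = 8977.00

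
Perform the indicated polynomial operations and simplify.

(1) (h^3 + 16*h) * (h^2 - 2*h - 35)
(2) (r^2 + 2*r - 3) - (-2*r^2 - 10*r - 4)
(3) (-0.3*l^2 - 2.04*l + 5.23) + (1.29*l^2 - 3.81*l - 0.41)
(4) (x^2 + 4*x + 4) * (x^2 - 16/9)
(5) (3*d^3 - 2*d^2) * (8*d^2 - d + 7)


(1) = h^5 - 2*h^4 - 19*h^3 - 32*h^2 - 560*h
(2) = 3*r^2 + 12*r + 1
(3) = 0.99*l^2 - 5.85*l + 4.82
(4) = x^4 + 4*x^3 + 20*x^2/9 - 64*x/9 - 64/9
(5) = 24*d^5 - 19*d^4 + 23*d^3 - 14*d^2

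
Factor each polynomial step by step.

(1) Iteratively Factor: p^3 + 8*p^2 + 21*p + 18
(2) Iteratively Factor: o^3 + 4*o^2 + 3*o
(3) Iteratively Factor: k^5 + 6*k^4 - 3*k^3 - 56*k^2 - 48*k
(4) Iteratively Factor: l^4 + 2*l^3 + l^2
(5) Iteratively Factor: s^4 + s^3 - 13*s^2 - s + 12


(1) = (p + 3)*(p^2 + 5*p + 6) = (p + 2)*(p + 3)*(p + 3)
(2) = (o + 3)*(o^2 + o) = (o + 1)*(o + 3)*(o)
(3) = (k)*(k^4 + 6*k^3 - 3*k^2 - 56*k - 48) = k*(k + 4)*(k^3 + 2*k^2 - 11*k - 12) = k*(k - 3)*(k + 4)*(k^2 + 5*k + 4) = k*(k - 3)*(k + 1)*(k + 4)*(k + 4)
(4) = (l + 1)*(l^3 + l^2) = l*(l + 1)*(l^2 + l) = l*(l + 1)^2*(l)
(5) = (s + 4)*(s^3 - 3*s^2 - s + 3) = (s + 1)*(s + 4)*(s^2 - 4*s + 3) = (s - 1)*(s + 1)*(s + 4)*(s - 3)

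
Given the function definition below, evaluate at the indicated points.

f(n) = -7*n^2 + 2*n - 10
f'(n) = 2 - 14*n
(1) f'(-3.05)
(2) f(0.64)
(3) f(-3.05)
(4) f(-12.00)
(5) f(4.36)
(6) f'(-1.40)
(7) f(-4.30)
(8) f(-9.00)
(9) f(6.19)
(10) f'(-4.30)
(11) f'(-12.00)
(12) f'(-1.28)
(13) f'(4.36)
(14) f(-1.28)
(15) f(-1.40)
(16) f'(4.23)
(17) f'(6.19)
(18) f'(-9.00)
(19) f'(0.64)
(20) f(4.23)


(1) = 44.70
(2) = -11.59
(3) = -81.22
(4) = -1042.00
(5) = -134.35
(6) = 21.60
(7) = -148.03
(8) = -595.00
(9) = -265.83
(10) = 62.20
(11) = 170.00
(12) = 19.92
(13) = -59.04
(14) = -24.03
(15) = -26.52
(16) = -57.22
(17) = -84.66
(18) = 128.00
(19) = -6.96
(20) = -126.79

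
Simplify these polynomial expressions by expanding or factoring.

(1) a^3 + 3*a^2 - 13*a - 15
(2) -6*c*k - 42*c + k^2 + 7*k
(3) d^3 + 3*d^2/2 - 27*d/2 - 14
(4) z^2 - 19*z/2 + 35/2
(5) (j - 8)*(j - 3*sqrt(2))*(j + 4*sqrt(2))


(1) = (a - 3)*(a + 1)*(a + 5)
(2) = (-6*c + k)*(k + 7)
(3) = (d - 7/2)*(d + 1)*(d + 4)
(4) = (z - 7)*(z - 5/2)
(5) = j^3 - 8*j^2 + sqrt(2)*j^2 - 24*j - 8*sqrt(2)*j + 192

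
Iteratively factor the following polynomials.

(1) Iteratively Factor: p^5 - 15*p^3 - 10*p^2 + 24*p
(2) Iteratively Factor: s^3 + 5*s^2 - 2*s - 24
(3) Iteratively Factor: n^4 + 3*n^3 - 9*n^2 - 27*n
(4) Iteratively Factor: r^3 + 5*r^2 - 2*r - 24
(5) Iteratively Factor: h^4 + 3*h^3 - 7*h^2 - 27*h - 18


(1) = (p + 3)*(p^4 - 3*p^3 - 6*p^2 + 8*p) = (p + 2)*(p + 3)*(p^3 - 5*p^2 + 4*p) = p*(p + 2)*(p + 3)*(p^2 - 5*p + 4) = p*(p - 1)*(p + 2)*(p + 3)*(p - 4)
(2) = (s + 3)*(s^2 + 2*s - 8) = (s + 3)*(s + 4)*(s - 2)
(3) = (n + 3)*(n^3 - 9*n) = n*(n + 3)*(n^2 - 9) = n*(n - 3)*(n + 3)*(n + 3)
(4) = (r + 3)*(r^2 + 2*r - 8) = (r + 3)*(r + 4)*(r - 2)
(5) = (h + 3)*(h^3 - 7*h - 6) = (h - 3)*(h + 3)*(h^2 + 3*h + 2) = (h - 3)*(h + 1)*(h + 3)*(h + 2)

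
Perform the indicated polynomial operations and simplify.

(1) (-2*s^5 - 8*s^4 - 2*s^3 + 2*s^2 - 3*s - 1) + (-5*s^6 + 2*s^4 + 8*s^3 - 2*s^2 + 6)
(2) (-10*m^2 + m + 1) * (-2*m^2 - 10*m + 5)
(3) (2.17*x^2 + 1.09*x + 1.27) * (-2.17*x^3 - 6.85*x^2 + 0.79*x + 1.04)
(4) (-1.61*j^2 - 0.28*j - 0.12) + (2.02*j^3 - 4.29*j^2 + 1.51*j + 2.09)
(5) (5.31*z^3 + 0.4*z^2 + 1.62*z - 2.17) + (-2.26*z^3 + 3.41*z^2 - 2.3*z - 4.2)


(1) = -5*s^6 - 2*s^5 - 6*s^4 + 6*s^3 - 3*s + 5
(2) = 20*m^4 + 98*m^3 - 62*m^2 - 5*m + 5
(3) = -4.7089*x^5 - 17.2298*x^4 - 8.5081*x^3 - 5.5816*x^2 + 2.1369*x + 1.3208
(4) = 2.02*j^3 - 5.9*j^2 + 1.23*j + 1.97
(5) = 3.05*z^3 + 3.81*z^2 - 0.68*z - 6.37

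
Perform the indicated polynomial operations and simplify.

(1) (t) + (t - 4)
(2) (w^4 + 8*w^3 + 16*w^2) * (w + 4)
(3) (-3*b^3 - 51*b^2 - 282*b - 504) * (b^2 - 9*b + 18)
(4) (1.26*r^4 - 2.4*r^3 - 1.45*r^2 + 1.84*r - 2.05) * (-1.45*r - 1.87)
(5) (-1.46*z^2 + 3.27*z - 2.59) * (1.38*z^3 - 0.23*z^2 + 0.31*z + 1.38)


(1) = 2*t - 4
(2) = w^5 + 12*w^4 + 48*w^3 + 64*w^2
(3) = -3*b^5 - 24*b^4 + 123*b^3 + 1116*b^2 - 540*b - 9072
(4) = -1.827*r^5 + 1.1238*r^4 + 6.5905*r^3 + 0.0435*r^2 - 0.4683*r + 3.8335
(5) = -2.0148*z^5 + 4.8484*z^4 - 4.7789*z^3 - 0.4054*z^2 + 3.7097*z - 3.5742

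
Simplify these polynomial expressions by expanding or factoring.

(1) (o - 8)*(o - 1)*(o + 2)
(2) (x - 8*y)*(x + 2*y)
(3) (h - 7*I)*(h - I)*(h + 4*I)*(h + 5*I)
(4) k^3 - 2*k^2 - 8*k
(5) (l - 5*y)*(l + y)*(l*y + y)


(1) = o^3 - 7*o^2 - 10*o + 16
(2) = x^2 - 6*x*y - 16*y^2
(3) = h^4 + I*h^3 + 45*h^2 + 97*I*h + 140
(4) = k*(k - 4)*(k + 2)
(5) = l^3*y - 4*l^2*y^2 + l^2*y - 5*l*y^3 - 4*l*y^2 - 5*y^3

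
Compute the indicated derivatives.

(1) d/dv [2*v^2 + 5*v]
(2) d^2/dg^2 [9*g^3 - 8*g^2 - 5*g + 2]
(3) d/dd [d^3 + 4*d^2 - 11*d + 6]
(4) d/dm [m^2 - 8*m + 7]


(1) = 4*v + 5
(2) = 54*g - 16
(3) = 3*d^2 + 8*d - 11
(4) = 2*m - 8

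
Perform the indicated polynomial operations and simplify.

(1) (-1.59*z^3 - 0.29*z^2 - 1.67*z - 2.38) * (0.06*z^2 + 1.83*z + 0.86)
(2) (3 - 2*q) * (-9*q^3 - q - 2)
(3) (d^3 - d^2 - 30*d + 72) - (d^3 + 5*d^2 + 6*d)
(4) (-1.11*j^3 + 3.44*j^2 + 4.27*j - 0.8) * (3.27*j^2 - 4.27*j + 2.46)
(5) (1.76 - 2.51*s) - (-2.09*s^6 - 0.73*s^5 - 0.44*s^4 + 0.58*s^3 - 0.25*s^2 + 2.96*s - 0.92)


(1) = -0.0954*z^5 - 2.9271*z^4 - 1.9983*z^3 - 3.4483*z^2 - 5.7916*z - 2.0468
(2) = 18*q^4 - 27*q^3 + 2*q^2 + q - 6
(3) = -6*d^2 - 36*d + 72
(4) = -3.6297*j^5 + 15.9885*j^4 - 3.4565*j^3 - 12.3865*j^2 + 13.9202*j - 1.968
(5) = 2.09*s^6 + 0.73*s^5 + 0.44*s^4 - 0.58*s^3 + 0.25*s^2 - 5.47*s + 2.68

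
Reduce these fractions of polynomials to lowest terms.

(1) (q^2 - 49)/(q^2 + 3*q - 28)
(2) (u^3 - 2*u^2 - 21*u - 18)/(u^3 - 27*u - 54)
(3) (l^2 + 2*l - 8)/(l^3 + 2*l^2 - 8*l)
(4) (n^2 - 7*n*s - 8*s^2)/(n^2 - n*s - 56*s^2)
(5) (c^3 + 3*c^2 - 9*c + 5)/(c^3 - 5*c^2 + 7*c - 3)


(1) = (q - 7)/(q - 4)
(2) = (u + 1)/(u + 3)
(3) = 1/l
(4) = (n + s)/(n + 7*s)
(5) = (c + 5)/(c - 3)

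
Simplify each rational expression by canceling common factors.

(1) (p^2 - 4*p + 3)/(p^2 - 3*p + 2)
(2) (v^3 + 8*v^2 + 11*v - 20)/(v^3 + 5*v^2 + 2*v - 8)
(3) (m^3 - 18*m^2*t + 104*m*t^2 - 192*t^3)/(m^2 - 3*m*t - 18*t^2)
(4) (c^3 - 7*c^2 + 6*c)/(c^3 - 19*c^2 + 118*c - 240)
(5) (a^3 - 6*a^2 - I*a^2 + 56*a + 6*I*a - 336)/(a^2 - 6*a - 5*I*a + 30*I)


(1) = (p - 3)/(p - 2)
(2) = (v + 5)/(v + 2)
(3) = (m^2 - 12*m*t + 32*t^2)/(m + 3*t)
(4) = (c^2 - c)/(c^2 - 13*c + 40)
(5) = (a^2 - I*a + 56)/(a - 5*I)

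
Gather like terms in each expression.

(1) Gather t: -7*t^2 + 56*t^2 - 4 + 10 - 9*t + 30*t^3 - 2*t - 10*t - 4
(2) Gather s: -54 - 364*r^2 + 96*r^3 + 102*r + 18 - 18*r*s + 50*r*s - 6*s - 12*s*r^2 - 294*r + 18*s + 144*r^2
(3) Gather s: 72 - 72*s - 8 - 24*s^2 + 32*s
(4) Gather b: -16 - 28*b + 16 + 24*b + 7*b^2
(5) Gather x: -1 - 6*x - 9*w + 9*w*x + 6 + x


(1) = 30*t^3 + 49*t^2 - 21*t + 2
(2) = 96*r^3 - 220*r^2 - 192*r + s*(-12*r^2 + 32*r + 12) - 36
(3) = -24*s^2 - 40*s + 64
(4) = 7*b^2 - 4*b
(5) = -9*w + x*(9*w - 5) + 5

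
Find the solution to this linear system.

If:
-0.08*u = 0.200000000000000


Then:
u = -2.50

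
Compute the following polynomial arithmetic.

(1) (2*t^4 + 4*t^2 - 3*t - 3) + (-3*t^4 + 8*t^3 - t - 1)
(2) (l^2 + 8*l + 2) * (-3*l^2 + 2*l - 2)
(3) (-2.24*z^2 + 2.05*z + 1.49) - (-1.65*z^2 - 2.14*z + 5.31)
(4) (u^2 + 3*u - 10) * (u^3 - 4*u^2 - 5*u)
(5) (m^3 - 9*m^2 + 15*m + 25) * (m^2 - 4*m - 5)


(1) = -t^4 + 8*t^3 + 4*t^2 - 4*t - 4
(2) = -3*l^4 - 22*l^3 + 8*l^2 - 12*l - 4
(3) = -0.59*z^2 + 4.19*z - 3.82
(4) = u^5 - u^4 - 27*u^3 + 25*u^2 + 50*u
(5) = m^5 - 13*m^4 + 46*m^3 + 10*m^2 - 175*m - 125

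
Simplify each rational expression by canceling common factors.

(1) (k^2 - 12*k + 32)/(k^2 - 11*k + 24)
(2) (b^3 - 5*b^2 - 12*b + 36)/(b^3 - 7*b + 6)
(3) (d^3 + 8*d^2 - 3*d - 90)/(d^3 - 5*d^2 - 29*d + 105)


(1) = (k - 4)/(k - 3)
(2) = (b - 6)/(b - 1)
(3) = (d + 6)/(d - 7)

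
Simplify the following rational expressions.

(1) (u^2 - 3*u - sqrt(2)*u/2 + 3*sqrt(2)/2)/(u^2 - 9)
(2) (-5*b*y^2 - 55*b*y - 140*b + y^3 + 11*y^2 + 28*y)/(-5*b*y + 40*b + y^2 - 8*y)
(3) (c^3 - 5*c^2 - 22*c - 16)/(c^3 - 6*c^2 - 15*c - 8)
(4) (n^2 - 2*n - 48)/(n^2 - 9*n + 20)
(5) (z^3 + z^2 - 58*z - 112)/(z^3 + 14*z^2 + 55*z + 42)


(1) = (2*u - sqrt(2))/(2*u + 6)
(2) = (y^2 + 11*y + 28)/(y - 8)
(3) = (c + 2)/(c + 1)
(4) = (n^2 - 2*n - 48)/(n^2 - 9*n + 20)
(5) = (z^2 - 6*z - 16)/(z^2 + 7*z + 6)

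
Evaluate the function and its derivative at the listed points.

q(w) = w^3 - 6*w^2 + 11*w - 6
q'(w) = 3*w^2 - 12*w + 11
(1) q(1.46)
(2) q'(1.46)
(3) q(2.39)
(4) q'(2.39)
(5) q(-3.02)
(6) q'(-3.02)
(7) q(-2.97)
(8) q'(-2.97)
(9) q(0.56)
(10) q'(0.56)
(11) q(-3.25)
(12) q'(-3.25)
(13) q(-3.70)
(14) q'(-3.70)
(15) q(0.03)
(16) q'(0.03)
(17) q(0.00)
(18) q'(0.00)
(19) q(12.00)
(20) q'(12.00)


(1) = 0.38
(2) = -0.13
(3) = -0.33
(4) = -0.54
(5) = -121.49
(6) = 74.60
(7) = -117.79
(8) = 73.10
(9) = -1.55
(10) = 5.22
(11) = -139.45
(12) = 81.69
(13) = -179.49
(14) = 96.47
(15) = -5.68
(16) = 10.64
(17) = -6.00
(18) = 11.00
(19) = 990.00
(20) = 299.00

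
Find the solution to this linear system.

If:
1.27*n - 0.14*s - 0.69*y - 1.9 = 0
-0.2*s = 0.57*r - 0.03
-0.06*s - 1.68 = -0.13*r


Then:
n = 0.543307086614173*y - 0.25032045412928
r = 5.61
s = -15.84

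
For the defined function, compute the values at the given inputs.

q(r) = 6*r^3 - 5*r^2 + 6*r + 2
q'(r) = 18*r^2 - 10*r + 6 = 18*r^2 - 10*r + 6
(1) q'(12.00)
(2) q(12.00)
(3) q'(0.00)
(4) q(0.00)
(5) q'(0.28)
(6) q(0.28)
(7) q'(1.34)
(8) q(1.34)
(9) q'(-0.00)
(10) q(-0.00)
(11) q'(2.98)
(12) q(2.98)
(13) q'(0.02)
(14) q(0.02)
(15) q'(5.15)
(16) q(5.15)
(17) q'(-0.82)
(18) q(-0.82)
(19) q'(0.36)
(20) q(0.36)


(1) = 2478.00
(2) = 9722.00
(3) = 6.00
(4) = 2.00
(5) = 4.61
(6) = 3.42
(7) = 24.92
(8) = 15.50
(9) = 6.00
(10) = 2.00
(11) = 136.05
(12) = 134.26
(13) = 5.81
(14) = 2.12
(15) = 431.91
(16) = 719.83
(17) = 26.30
(18) = -9.59
(19) = 4.73
(20) = 3.79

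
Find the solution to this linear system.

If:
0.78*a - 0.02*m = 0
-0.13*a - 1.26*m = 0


Then:
a = 0.00
m = 0.00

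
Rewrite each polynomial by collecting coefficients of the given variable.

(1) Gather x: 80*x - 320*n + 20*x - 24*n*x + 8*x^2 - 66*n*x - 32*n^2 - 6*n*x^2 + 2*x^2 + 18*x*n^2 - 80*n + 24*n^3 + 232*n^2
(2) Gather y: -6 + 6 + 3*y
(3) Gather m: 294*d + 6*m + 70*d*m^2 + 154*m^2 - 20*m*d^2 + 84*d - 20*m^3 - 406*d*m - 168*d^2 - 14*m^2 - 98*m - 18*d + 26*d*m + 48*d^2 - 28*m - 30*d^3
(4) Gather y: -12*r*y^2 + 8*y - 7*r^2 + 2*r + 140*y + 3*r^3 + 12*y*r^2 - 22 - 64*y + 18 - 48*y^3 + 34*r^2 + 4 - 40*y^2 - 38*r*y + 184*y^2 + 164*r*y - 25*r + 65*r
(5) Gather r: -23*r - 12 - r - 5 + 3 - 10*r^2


(1) = 24*n^3 + 200*n^2 - 400*n + x^2*(10 - 6*n) + x*(18*n^2 - 90*n + 100)
(2) = 3*y
(3) = -30*d^3 - 120*d^2 + 360*d - 20*m^3 + m^2*(70*d + 140) + m*(-20*d^2 - 380*d - 120)
(4) = 3*r^3 + 27*r^2 + 42*r - 48*y^3 + y^2*(144 - 12*r) + y*(12*r^2 + 126*r + 84)
(5) = -10*r^2 - 24*r - 14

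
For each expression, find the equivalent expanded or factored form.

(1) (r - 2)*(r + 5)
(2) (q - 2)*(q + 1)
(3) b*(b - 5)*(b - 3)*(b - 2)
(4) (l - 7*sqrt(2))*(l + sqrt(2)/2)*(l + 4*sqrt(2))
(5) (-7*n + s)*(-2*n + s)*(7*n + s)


(1) = r^2 + 3*r - 10
(2) = q^2 - q - 2
(3) = b^4 - 10*b^3 + 31*b^2 - 30*b
(4) = l^3 - 5*sqrt(2)*l^2/2 - 59*l - 28*sqrt(2)
(5) = 98*n^3 - 49*n^2*s - 2*n*s^2 + s^3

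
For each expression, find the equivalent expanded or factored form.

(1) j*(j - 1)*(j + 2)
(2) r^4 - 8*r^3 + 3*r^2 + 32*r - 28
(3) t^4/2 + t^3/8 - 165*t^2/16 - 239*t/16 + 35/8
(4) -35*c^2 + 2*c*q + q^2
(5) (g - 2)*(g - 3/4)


(1) = j^3 + j^2 - 2*j
(2) = (r - 7)*(r - 2)*(r - 1)*(r + 2)
(3) = (t/2 + 1)*(t - 5)*(t - 1/4)*(t + 7/2)
(4) = (-5*c + q)*(7*c + q)
(5) = g^2 - 11*g/4 + 3/2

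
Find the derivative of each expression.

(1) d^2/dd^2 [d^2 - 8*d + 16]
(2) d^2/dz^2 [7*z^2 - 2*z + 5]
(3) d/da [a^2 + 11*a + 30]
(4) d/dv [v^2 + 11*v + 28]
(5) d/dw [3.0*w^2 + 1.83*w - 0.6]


(1) = 2
(2) = 14
(3) = 2*a + 11
(4) = 2*v + 11
(5) = 6.0*w + 1.83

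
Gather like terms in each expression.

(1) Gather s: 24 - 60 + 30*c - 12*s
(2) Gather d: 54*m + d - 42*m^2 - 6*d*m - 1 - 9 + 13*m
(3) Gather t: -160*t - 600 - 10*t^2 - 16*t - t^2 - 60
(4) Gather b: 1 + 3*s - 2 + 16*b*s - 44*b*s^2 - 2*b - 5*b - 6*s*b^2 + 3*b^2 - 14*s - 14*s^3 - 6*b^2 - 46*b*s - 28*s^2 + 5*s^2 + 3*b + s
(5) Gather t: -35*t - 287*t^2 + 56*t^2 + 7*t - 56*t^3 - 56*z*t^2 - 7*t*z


(1) = 30*c - 12*s - 36
(2) = d*(1 - 6*m) - 42*m^2 + 67*m - 10
(3) = -11*t^2 - 176*t - 660
(4) = b^2*(-6*s - 3) + b*(-44*s^2 - 30*s - 4) - 14*s^3 - 23*s^2 - 10*s - 1
(5) = -56*t^3 + t^2*(-56*z - 231) + t*(-7*z - 28)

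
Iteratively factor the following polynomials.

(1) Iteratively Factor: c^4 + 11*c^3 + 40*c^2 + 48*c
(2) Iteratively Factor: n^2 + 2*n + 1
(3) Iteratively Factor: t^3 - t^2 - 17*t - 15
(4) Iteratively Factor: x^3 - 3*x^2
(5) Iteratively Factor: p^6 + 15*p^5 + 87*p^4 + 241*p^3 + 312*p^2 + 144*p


(1) = (c + 3)*(c^3 + 8*c^2 + 16*c) = (c + 3)*(c + 4)*(c^2 + 4*c) = c*(c + 3)*(c + 4)*(c + 4)
(2) = (n + 1)*(n + 1)
(3) = (t + 3)*(t^2 - 4*t - 5) = (t - 5)*(t + 3)*(t + 1)
(4) = (x - 3)*(x^2) = x*(x - 3)*(x)
(5) = (p + 1)*(p^5 + 14*p^4 + 73*p^3 + 168*p^2 + 144*p) = (p + 1)*(p + 4)*(p^4 + 10*p^3 + 33*p^2 + 36*p) = (p + 1)*(p + 3)*(p + 4)*(p^3 + 7*p^2 + 12*p) = p*(p + 1)*(p + 3)*(p + 4)*(p^2 + 7*p + 12) = p*(p + 1)*(p + 3)^2*(p + 4)*(p + 4)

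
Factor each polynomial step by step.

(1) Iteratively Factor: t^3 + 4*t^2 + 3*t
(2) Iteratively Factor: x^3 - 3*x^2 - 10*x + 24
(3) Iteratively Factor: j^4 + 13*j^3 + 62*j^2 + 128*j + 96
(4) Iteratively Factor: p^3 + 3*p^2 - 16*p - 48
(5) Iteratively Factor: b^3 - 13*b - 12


(1) = (t)*(t^2 + 4*t + 3) = t*(t + 3)*(t + 1)
(2) = (x - 4)*(x^2 + x - 6) = (x - 4)*(x + 3)*(x - 2)
(3) = (j + 4)*(j^3 + 9*j^2 + 26*j + 24) = (j + 4)^2*(j^2 + 5*j + 6) = (j + 3)*(j + 4)^2*(j + 2)
(4) = (p - 4)*(p^2 + 7*p + 12) = (p - 4)*(p + 4)*(p + 3)
(5) = (b - 4)*(b^2 + 4*b + 3) = (b - 4)*(b + 1)*(b + 3)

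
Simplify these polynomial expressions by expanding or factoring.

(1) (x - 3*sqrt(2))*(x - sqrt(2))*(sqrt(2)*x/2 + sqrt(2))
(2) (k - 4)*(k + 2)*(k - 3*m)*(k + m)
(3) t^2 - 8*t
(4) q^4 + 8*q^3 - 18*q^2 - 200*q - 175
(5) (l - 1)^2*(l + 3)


(1) = sqrt(2)*x^3/2 - 4*x^2 + sqrt(2)*x^2 - 8*x + 3*sqrt(2)*x + 6*sqrt(2)
(2) = k^4 - 2*k^3*m - 2*k^3 - 3*k^2*m^2 + 4*k^2*m - 8*k^2 + 6*k*m^2 + 16*k*m + 24*m^2
(3) = t*(t - 8)
(4) = (q - 5)*(q + 1)*(q + 5)*(q + 7)
(5) = l^3 + l^2 - 5*l + 3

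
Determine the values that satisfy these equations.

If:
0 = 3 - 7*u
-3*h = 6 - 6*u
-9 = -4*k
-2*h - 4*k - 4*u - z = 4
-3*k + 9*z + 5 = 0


Then:
No Solution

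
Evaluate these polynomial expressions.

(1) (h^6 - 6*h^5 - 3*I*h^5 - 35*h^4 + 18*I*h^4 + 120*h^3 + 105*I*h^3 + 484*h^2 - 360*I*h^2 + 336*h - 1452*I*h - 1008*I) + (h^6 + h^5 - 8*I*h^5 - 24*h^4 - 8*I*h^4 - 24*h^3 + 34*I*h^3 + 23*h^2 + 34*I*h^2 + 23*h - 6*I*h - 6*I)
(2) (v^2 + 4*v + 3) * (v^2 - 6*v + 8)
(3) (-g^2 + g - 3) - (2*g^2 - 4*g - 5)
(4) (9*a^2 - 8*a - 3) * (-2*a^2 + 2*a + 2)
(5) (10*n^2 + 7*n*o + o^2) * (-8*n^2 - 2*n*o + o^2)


(1) = 2*h^6 - 5*h^5 - 11*I*h^5 - 59*h^4 + 10*I*h^4 + 96*h^3 + 139*I*h^3 + 507*h^2 - 326*I*h^2 + 359*h - 1458*I*h - 1014*I
(2) = v^4 - 2*v^3 - 13*v^2 + 14*v + 24
(3) = -3*g^2 + 5*g + 2
(4) = -18*a^4 + 34*a^3 + 8*a^2 - 22*a - 6
(5) = -80*n^4 - 76*n^3*o - 12*n^2*o^2 + 5*n*o^3 + o^4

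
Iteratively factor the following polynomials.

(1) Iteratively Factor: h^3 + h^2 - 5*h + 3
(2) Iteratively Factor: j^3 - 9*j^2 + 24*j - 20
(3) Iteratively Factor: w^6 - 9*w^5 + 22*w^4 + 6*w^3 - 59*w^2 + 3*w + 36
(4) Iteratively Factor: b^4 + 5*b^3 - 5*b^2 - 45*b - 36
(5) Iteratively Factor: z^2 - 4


(1) = (h - 1)*(h^2 + 2*h - 3) = (h - 1)*(h + 3)*(h - 1)
(2) = (j - 2)*(j^2 - 7*j + 10) = (j - 5)*(j - 2)*(j - 2)
(3) = (w + 1)*(w^5 - 10*w^4 + 32*w^3 - 26*w^2 - 33*w + 36) = (w - 1)*(w + 1)*(w^4 - 9*w^3 + 23*w^2 - 3*w - 36) = (w - 3)*(w - 1)*(w + 1)*(w^3 - 6*w^2 + 5*w + 12) = (w - 3)*(w - 1)*(w + 1)^2*(w^2 - 7*w + 12) = (w - 4)*(w - 3)*(w - 1)*(w + 1)^2*(w - 3)
(4) = (b + 1)*(b^3 + 4*b^2 - 9*b - 36) = (b + 1)*(b + 4)*(b^2 - 9) = (b + 1)*(b + 3)*(b + 4)*(b - 3)
(5) = (z + 2)*(z - 2)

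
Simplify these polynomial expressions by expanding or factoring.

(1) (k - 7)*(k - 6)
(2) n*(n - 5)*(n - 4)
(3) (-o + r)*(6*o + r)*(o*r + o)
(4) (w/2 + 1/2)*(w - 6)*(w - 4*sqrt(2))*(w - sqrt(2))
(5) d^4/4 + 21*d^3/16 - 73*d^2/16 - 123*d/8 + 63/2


(1) = k^2 - 13*k + 42
(2) = n^3 - 9*n^2 + 20*n
(3) = -6*o^3*r - 6*o^3 + 5*o^2*r^2 + 5*o^2*r + o*r^3 + o*r^2
(4) = w^4/2 - 5*sqrt(2)*w^3/2 - 5*w^3/2 + w^2 + 25*sqrt(2)*w^2/2 - 20*w + 15*sqrt(2)*w - 24
(5) = (d/4 + 1)*(d - 3)*(d - 7/4)*(d + 6)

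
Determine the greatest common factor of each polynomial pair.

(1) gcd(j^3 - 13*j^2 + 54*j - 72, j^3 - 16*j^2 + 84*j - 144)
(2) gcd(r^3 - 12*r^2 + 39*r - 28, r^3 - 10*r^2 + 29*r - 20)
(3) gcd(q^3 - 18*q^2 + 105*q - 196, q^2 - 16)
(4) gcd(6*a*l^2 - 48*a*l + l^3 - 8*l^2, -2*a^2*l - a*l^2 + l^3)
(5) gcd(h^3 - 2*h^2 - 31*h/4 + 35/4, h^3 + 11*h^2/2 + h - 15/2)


(1) = gcd((j - 6)*(j - 4)*(j - 3), (j - 6)^2*(j - 4)) = j^2 - 10*j + 24
(2) = r^2 - 5*r + 4
(3) = q - 4
(4) = gcd(l*(6*a + l)*(l - 8), l*(-2*a + l)*(a + l)) = l
(5) = gcd((h - 7/2)*(h - 1)*(h + 5/2), (h - 1)*(h + 3/2)*(h + 5)) = h - 1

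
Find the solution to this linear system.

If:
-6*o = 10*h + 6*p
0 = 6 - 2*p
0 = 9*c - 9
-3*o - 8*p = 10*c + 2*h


Then:
c = 1
h = 25/3
o = -152/9
p = 3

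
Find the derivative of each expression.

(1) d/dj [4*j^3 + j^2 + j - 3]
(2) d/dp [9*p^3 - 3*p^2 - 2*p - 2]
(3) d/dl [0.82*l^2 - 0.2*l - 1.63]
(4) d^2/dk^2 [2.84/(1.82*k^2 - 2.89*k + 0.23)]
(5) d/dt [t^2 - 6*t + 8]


(1) = 12*j^2 + 2*j + 1
(2) = 27*p^2 - 6*p - 2
(3) = 1.64*l - 0.2
(4) = (-18.814432*k^2 + 29.875664*k + 2.84*(3.64*k - 2.89)*(7.28*k - 5.78) - 2.377648)/(1.82*k^2 - 2.89*k + 0.23)^3
(5) = 2*t - 6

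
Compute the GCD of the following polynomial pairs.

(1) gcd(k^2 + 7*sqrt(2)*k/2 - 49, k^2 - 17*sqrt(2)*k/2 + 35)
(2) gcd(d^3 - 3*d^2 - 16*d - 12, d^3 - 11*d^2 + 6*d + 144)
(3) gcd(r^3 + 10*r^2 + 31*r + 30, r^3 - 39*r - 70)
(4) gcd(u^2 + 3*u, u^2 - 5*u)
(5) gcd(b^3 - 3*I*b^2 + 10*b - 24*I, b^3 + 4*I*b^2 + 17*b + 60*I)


(1) = gcd((k - 7*sqrt(2)/2)*(k + 7*sqrt(2)), (k - 5*sqrt(2))*(k - 7*sqrt(2)/2)) = k - 7*sqrt(2)/2
(2) = d - 6
(3) = gcd((r + 2)*(r + 3)*(r + 5), (r - 7)*(r + 2)*(r + 5)) = r^2 + 7*r + 10
(4) = gcd(u*(u + 3), u*(u - 5)) = u
(5) = b^2 - I*b + 12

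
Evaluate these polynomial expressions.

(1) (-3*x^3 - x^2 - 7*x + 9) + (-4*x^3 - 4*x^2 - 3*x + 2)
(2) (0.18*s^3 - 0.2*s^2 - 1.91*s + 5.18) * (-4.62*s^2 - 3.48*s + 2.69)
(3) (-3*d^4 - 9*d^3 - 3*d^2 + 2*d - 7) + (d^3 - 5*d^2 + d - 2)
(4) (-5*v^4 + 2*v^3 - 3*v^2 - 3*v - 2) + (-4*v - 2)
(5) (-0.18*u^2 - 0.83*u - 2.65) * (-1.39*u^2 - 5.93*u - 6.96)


(1) = -7*x^3 - 5*x^2 - 10*x + 11
(2) = -0.8316*s^5 + 0.2976*s^4 + 10.0044*s^3 - 17.8228*s^2 - 23.1643*s + 13.9342
(3) = -3*d^4 - 8*d^3 - 8*d^2 + 3*d - 9
(4) = -5*v^4 + 2*v^3 - 3*v^2 - 7*v - 4
(5) = 0.2502*u^4 + 2.2211*u^3 + 9.8582*u^2 + 21.4913*u + 18.444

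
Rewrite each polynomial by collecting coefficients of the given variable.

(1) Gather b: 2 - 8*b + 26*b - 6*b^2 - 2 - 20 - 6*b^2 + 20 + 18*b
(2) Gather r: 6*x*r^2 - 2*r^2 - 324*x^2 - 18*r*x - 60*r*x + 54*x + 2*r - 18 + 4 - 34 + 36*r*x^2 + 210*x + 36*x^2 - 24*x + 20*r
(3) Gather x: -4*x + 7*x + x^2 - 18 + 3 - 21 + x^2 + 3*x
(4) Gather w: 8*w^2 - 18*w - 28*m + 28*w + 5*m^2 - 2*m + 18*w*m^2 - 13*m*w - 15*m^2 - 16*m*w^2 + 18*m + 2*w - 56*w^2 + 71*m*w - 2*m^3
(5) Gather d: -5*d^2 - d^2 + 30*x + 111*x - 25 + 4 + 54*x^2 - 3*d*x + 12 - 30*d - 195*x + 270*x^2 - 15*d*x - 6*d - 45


(1) = -12*b^2 + 36*b
(2) = r^2*(6*x - 2) + r*(36*x^2 - 78*x + 22) - 288*x^2 + 240*x - 48
(3) = 2*x^2 + 6*x - 36
(4) = -2*m^3 - 10*m^2 - 12*m + w^2*(-16*m - 48) + w*(18*m^2 + 58*m + 12)
(5) = -6*d^2 + d*(-18*x - 36) + 324*x^2 - 54*x - 54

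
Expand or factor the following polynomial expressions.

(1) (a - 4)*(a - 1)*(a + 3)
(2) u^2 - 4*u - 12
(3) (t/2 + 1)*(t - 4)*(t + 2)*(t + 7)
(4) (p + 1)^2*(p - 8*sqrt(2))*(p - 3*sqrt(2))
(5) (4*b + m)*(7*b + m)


(1) = a^3 - 2*a^2 - 11*a + 12
(2) = (u - 6)*(u + 2)
(3) = t^4/2 + 7*t^3/2 - 6*t^2 - 50*t - 56
(4) = p^4 - 11*sqrt(2)*p^3 + 2*p^3 - 22*sqrt(2)*p^2 + 49*p^2 - 11*sqrt(2)*p + 96*p + 48
(5) = 28*b^2 + 11*b*m + m^2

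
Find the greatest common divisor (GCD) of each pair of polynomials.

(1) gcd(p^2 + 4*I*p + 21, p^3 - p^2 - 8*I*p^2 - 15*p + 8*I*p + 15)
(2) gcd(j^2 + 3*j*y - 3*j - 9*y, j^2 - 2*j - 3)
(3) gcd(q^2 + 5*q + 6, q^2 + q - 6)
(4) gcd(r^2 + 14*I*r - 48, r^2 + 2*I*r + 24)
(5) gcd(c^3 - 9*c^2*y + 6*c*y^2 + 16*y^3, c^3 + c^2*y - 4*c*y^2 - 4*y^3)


(1) = gcd((p - 3*I)*(p + 7*I), (p - 1)*(p - 5*I)*(p - 3*I)) = p - 3*I
(2) = gcd((j - 3)*(j + 3*y), (j - 3)*(j + 1)) = j - 3
(3) = gcd((q + 2)*(q + 3), (q - 2)*(q + 3)) = q + 3
(4) = gcd((r + 6*I)*(r + 8*I), (r - 4*I)*(r + 6*I)) = r + 6*I
(5) = gcd((c - 8*y)*(c - 2*y)*(c + y), (c - 2*y)*(c + y)*(c + 2*y)) = -c^2 + c*y + 2*y^2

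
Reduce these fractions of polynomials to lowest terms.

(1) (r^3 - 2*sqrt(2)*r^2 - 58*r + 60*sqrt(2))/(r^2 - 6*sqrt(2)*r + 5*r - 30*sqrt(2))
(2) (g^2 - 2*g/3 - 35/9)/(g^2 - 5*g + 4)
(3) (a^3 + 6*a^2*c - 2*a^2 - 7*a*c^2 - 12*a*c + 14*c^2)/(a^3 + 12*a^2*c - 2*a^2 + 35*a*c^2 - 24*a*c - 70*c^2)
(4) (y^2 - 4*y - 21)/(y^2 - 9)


(1) = (r^2 + 4*sqrt(2)*r - 10)/(r + 5)
(2) = (9*g^2 - 6*g - 35)/(9*g^2 - 45*g + 36)
(3) = (a - c)/(a + 5*c)
(4) = (y - 7)/(y - 3)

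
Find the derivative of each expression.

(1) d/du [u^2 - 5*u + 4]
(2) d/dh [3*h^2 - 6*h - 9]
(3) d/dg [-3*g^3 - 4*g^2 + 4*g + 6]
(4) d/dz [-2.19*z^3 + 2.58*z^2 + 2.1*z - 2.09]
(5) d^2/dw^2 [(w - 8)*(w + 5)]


(1) = 2*u - 5
(2) = 6*h - 6
(3) = -9*g^2 - 8*g + 4
(4) = -6.57*z^2 + 5.16*z + 2.1
(5) = 2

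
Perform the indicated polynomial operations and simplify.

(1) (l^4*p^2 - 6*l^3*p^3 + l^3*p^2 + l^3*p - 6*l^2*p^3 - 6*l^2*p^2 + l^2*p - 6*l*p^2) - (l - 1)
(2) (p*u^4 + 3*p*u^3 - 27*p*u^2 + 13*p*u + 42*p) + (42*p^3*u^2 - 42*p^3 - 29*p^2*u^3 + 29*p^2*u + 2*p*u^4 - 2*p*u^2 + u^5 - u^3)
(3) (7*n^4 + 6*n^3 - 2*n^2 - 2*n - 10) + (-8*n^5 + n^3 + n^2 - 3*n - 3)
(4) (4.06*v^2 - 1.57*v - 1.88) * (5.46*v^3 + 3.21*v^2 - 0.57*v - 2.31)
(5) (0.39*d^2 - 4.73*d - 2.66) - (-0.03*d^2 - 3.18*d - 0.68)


(1) = l^4*p^2 - 6*l^3*p^3 + l^3*p^2 + l^3*p - 6*l^2*p^3 - 6*l^2*p^2 + l^2*p - 6*l*p^2 - l + 1
(2) = 42*p^3*u^2 - 42*p^3 - 29*p^2*u^3 + 29*p^2*u + 3*p*u^4 + 3*p*u^3 - 29*p*u^2 + 13*p*u + 42*p + u^5 - u^3
(3) = -8*n^5 + 7*n^4 + 7*n^3 - n^2 - 5*n - 13
(4) = 22.1676*v^5 + 4.4604*v^4 - 17.6187*v^3 - 14.5185*v^2 + 4.6983*v + 4.3428
(5) = 0.42*d^2 - 1.55*d - 1.98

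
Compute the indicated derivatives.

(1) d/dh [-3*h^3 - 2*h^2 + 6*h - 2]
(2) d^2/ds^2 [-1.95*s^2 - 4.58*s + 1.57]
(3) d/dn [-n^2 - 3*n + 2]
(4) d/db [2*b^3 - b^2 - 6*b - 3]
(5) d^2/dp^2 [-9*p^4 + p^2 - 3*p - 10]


(1) = -9*h^2 - 4*h + 6
(2) = -3.90000000000000
(3) = -2*n - 3
(4) = 6*b^2 - 2*b - 6
(5) = 2 - 108*p^2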